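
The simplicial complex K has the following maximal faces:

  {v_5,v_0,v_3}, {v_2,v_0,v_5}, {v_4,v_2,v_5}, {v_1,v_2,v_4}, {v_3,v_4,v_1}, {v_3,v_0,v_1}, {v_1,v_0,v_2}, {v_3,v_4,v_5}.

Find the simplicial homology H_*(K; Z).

We work with the vertex ordering v_0 < v_1 < v_2 < v_3 < v_4 < v_5. The simplices of K, each written with vertices in increasing order, are:

  0-simplices (6): [v_0], [v_1], [v_2], [v_3], [v_4], [v_5]
  1-simplices (12): [v_0,v_1], [v_0,v_2], [v_0,v_3], [v_0,v_5], [v_1,v_2], [v_1,v_3], [v_1,v_4], [v_2,v_4], [v_2,v_5], [v_3,v_4], [v_3,v_5], [v_4,v_5]
  2-simplices (8): [v_0,v_1,v_2], [v_0,v_1,v_3], [v_0,v_2,v_5], [v_0,v_3,v_5], [v_1,v_2,v_4], [v_1,v_3,v_4], [v_2,v_4,v_5], [v_3,v_4,v_5]

so the chain groups are C_0 ≅ Z^6, C_1 ≅ Z^12, C_2 ≅ Z^8.

∂_1: C_1 → C_0 is given by ∂[p,q] = [q] − [p]. For instance
  ∂[v_0,v_3] = [v_3] − [v_0].
This gives a 6×12 integer matrix of rank 5; reducing to Smith normal form yields diagonal entries (1,1,1,1,1).

∂_2: C_2 → C_1 acts by ∂[p,q,r] = [q,r] − [p,r] + [p,q]. For instance
  ∂[v_1,v_3,v_4] = [v_3,v_4] − [v_1,v_4] + [v_1,v_3],
  ∂[v_0,v_3,v_5] = [v_3,v_5] − [v_0,v_5] + [v_0,v_3].
The 12×8 boundary matrix has rank 7 and Smith normal form diag(1,1,1,1,1,1,1).

Computing H_k = (kernel of ∂_k) / (image of ∂_{k+1}):

  H_0: rank C_0 − rank ∂_1 = 6 − 5 = 1, and the invariant factors of ∂_1 are all 1, so H_0 = Z.
  H_1: rank ker ∂_1 − rank ∂_2 = (12 − 5) − 7 = 0, and the invariant factors of ∂_2 are all 1, so H_1 = 0.
  H_2: rank ker ∂_2 − rank ∂_3 = (8 − 7) − 0 = 1, and there is no ∂_3, so H_2 = Z.

H_0 ≅ Z,  H_1 = 0,  H_2 ≅ Z.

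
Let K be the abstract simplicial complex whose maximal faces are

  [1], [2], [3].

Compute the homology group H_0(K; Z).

H_0 = Z^3.

Take the total order 1 < 2 < 3 on the vertex set. Then K (dimension 0) consists of the simplices:

  0-simplices (3): [1], [2], [3]

giving chain groups C_0 ≅ Z^3.

Reading off H_k = ker ∂_k / im ∂_{k+1}:

  H_0: rank C_0 − rank ∂_1 = 3 − 0 = 3, and there is no ∂_1, so H_0 ≅ Z^3.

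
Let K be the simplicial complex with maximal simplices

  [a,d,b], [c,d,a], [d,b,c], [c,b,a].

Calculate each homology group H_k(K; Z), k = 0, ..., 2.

We work with the vertex ordering a < b < c < d. The simplices of K, each written with vertices in increasing order, are:

  0-simplices (4): a, b, c, d
  1-simplices (6): ab, ac, ad, bc, bd, cd
  2-simplices (4): abc, abd, acd, bcd

so the chain groups are C_0 ≅ Z^4, C_1 ≅ Z^6, C_2 ≅ Z^4.

Boundary ∂_1: C_1 → C_0 maps an edge to its endpoints' difference, ∂[p,q] = q − p.
As a 4×6 matrix over Z this has rank 3, with invariant factors (1,1,1).

The boundary map ∂_2: C_2 → C_1 acts by ∂[p,q,r] = [q,r] − [p,r] + [p,q]. For instance
  ∂bcd = cd − bd + bc,
  ∂abd = bd − ad + ab.
The 6×4 boundary matrix has rank 3 and Smith normal form diag(1,1,1).

Reading off H_k = ker ∂_k / im ∂_{k+1}:

  H_0: rank C_0 − rank ∂_1 = 4 − 3 = 1, and the invariant factors of ∂_1 are all 1, so H_0 = Z.
  H_1: rank ker ∂_1 − rank ∂_2 = (6 − 3) − 3 = 0, and the invariant factors of ∂_2 are all 1, so H_1 = 0.
  H_2: rank ker ∂_2 − rank ∂_3 = (4 − 3) − 0 = 1, and there is no ∂_3, so H_2 = Z.

As a check, the Euler characteristic is 4 − 6 + 4 = 2, which agrees with 1 − 0 + 1 = 2.

H_0 ≅ Z,  H_1 = 0,  H_2 ≅ Z.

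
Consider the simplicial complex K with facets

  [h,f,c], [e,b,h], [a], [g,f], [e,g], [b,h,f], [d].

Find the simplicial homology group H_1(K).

Fix the vertex order a < b < c < d < e < f < g < h and write every simplex with vertices in increasing order. Then dim K = 2 and the simplices of K are:

  0-simplices (8): a, b, c, d, e, f, g, h
  1-simplices (9): be, bf, bh, cf, ch, eg, eh, fg, fh
  2-simplices (3): beh, bfh, cfh

so the chain groups are C_0 ≅ Z^8, C_1 ≅ Z^9, C_2 ≅ Z^3.

∂_1: C_1 → C_0 maps an edge to its endpoints' difference, ∂[p,q] = q − p. For instance
  ∂fg = g − f.
This gives a 8×9 integer matrix of rank 5; reducing to Smith normal form yields diagonal entries (1,1,1,1,1).

The boundary map ∂_2: C_2 → C_1 sends each 2-simplex [p,q,r] to [q,r] − [p,r] + [p,q]. For instance
  ∂beh = eh − bh + be,
  ∂bfh = fh − bh + bf.
The 9×3 boundary matrix has rank 3 and Smith normal form diag(1,1,1).

Computing H_k = (kernel of ∂_k) / (image of ∂_{k+1}):

  H_1: rank ker ∂_1 − rank ∂_2 = (9 − 5) − 3 = 1, and the invariant factors of ∂_2 are all 1, so H_1 ≅ Z.

H_1 = Z.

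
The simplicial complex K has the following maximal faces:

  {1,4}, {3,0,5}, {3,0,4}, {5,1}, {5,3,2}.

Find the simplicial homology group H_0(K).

H_0 = Z.

We work with the vertex ordering 0 < 1 < 2 < 3 < 4 < 5. The simplices of K, each written with vertices in increasing order, are:

  0-simplices (6): [0], [1], [2], [3], [4], [5]
  1-simplices (9): [0,3], [0,4], [0,5], [1,4], [1,5], [2,3], [2,5], [3,4], [3,5]
  2-simplices (3): [0,3,4], [0,3,5], [2,3,5]

so the chain groups are C_0 ≅ Z^6, C_1 ≅ Z^9, C_2 ≅ Z^3.

∂_1: C_1 → C_0 is given by ∂[p,q] = [q] − [p].
The 6×9 boundary matrix has rank 5 and Smith normal form diag(1,1,1,1,1).

The boundary map ∂_2: C_2 → C_1 acts by ∂[p,q,r] = [q,r] − [p,r] + [p,q]. For instance
  ∂[2,3,5] = [3,5] − [2,5] + [2,3],
  ∂[0,3,4] = [3,4] − [0,4] + [0,3].
The 9×3 boundary matrix has rank 3 and Smith normal form diag(1,1,1).

Reading off H_k = ker ∂_k / im ∂_{k+1}:

  H_0: rank C_0 − rank ∂_1 = 6 − 5 = 1, and the invariant factors of ∂_1 are all 1, so H_0 = Z.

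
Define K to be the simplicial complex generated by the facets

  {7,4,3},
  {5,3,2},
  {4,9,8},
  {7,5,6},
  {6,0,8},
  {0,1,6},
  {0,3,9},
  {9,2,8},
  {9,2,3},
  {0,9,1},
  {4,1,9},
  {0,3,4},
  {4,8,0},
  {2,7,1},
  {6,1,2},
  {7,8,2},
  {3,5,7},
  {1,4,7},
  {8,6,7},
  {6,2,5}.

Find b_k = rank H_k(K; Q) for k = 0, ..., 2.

b_0 = 1, b_1 = 1, b_2 = 0.

Take the total order 0 < 1 < 2 < 3 < 4 < 5 < 6 < 7 < 8 < 9 on the vertex set. Then K (dimension 2) consists of the simplices:

  0-simplices (10): [0], [1], [2], [3], [4], [5], [6], [7], [8], [9]
  1-simplices (30): (30 of them)
  2-simplices (20): (20 of them)

giving chain groups C_0 ≅ Z^10, C_1 ≅ Z^30, C_2 ≅ Z^20.

∂_1: C_1 → C_0 is given by ∂[p,q] = [q] − [p].
The resulting 10×30 matrix has rank 9, and its Smith normal form has invariant factors (1,1,1,1,1,1,1,1,1).

∂_2: C_2 → C_1 maps a triangle to the signed sum of its edges. For instance
  ∂[4,8,9] = [8,9] − [4,9] + [4,8],
  ∂[2,8,9] = [8,9] − [2,9] + [2,8].
The 30×20 boundary matrix has rank 20 and Smith normal form diag(1,1,1,1,1,1,1,1,1,1,1,1,1,1,1,1,1,1,1,2).

Now H_k = ker ∂_k / im ∂_{k+1}, so:

  H_0: rank C_0 − rank ∂_1 = 10 − 9 = 1, and the invariant factors of ∂_1 are all 1, so H_0 = Z.
  H_1: rank ker ∂_1 − rank ∂_2 = (30 − 9) − 20 = 1, and ∂_2 has invariant factor 2 > 1, so H_1 = Z ⊕ Z/2.
  H_2: rank ker ∂_2 − rank ∂_3 = (20 − 20) − 0 = 0, and there is no ∂_3, so H_2 = 0.

As a check, the Euler characteristic is 10 − 30 + 20 = 0, which agrees with 1 − 1 + 0 = 0.

Hence the Betti numbers are b_0 = 1, b_1 = 1, b_2 = 0.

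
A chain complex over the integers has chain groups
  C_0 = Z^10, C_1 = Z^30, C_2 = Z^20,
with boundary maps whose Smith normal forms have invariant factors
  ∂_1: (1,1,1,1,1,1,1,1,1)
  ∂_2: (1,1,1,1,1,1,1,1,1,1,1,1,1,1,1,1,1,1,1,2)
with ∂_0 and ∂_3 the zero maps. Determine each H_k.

H_0: b_0 = 10 − 0 − 9 = 1; torsion from ∂_1 factors > 1: none. So H_0 = Z.
H_1: b_1 = 30 − 9 − 20 = 1; torsion from ∂_2 factors > 1: [2]. So H_1 = Z ⊕ Z/2.
H_2: b_2 = 20 − 20 − 0 = 0; torsion from ∂_3 factors > 1: none. So H_2 = 0.

H_0 = Z,  H_1 = Z ⊕ Z/2,  H_2 = 0.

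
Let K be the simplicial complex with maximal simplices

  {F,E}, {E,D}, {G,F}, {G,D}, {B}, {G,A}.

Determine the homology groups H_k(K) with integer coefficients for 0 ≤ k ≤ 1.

H_0 = Z^2,  H_1 = Z.

Order the vertices as A < B < D < E < F < G. Listing each simplex with vertices in this order, K has dimension 1 with simplices:

  0-simplices (6): A, B, D, E, F, G
  1-simplices (5): AG, DE, DG, EF, FG

so the chain groups are C_0 ≅ Z^6, C_1 ≅ Z^5.

The boundary map ∂_1: C_1 → C_0 is given by ∂[p,q] = [q] − [p].
This gives a 6×5 integer matrix of rank 4; reducing to Smith normal form yields diagonal entries (1,1,1,1).

From H_k ≅ ker(∂_k) / im(∂_{k+1}) we obtain:

  H_0: rank C_0 − rank ∂_1 = 6 − 4 = 2, and the invariant factors of ∂_1 are all 1, so H_0 ≅ Z^2.
  H_1: rank ker ∂_1 − rank ∂_2 = (5 − 4) − 0 = 1, and there is no ∂_2, so H_1 ≅ Z.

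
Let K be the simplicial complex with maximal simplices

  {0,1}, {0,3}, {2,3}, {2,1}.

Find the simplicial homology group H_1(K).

H_1 ≅ Z.

Order the vertices as 0 < 1 < 2 < 3. Listing each simplex with vertices in this order, K has dimension 1 with simplices:

  0-simplices (4): [0], [1], [2], [3]
  1-simplices (4): [0,1], [0,3], [1,2], [2,3]

Hence C_0 ≅ Z^4, C_1 ≅ Z^4.

∂_1: C_1 → C_0 maps an edge to its endpoints' difference, ∂[p,q] = q − p. For instance
  ∂[1,2] = [2] − [1].
As a 4×4 matrix over Z this has rank 3, with invariant factors (1,1,1).

Now H_k = ker ∂_k / im ∂_{k+1}, so:

  H_1: rank ker ∂_1 − rank ∂_2 = (4 − 3) − 0 = 1, and there is no ∂_2, so H_1 = Z.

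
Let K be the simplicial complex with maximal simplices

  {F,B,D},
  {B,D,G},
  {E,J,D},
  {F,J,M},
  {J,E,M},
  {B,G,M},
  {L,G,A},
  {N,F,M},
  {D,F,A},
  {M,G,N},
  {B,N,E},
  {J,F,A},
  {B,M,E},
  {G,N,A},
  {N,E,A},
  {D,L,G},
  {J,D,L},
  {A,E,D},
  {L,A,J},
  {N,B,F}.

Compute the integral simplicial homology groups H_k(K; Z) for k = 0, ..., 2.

H_0 ≅ Z,  H_1 ≅ Z ⊕ Z/2,  H_2 = 0.

Fix the vertex order A < B < D < E < F < G < J < L < M < N and write every simplex with vertices in increasing order. Then dim K = 2 and the simplices of K are:

  0-simplices (10): A, B, D, E, F, G, J, L, M, N
  1-simplices (30): AD, AE, AF, AG, AJ, AL, AN, BD, BE, BF, BG, BM, BN, DE, DF, DG, DJ, DL, EJ, EM, EN, FJ, FM, FN, GL, GM, GN, JL, JM, MN
  2-simplices (20): ADE, ADF, AEN, AFJ, AGL, AGN, AJL, BDF, BDG, BEM, BEN, BFN, BGM, DEJ, DGL, DJL, EJM, FJM, FMN, GMN

so the chain groups are C_0 ≅ Z^10, C_1 ≅ Z^30, C_2 ≅ Z^20.

Boundary ∂_1: C_1 → C_0 is given by ∂[p,q] = [q] − [p]. For instance
  ∂AL = L − A.
The resulting 10×30 matrix has rank 9, and its Smith normal form has invariant factors (1,1,1,1,1,1,1,1,1).

The boundary map ∂_2: C_2 → C_1 sends each 2-simplex [p,q,r] to [q,r] − [p,r] + [p,q]. For instance
  ∂FMN = MN − FN + FM,
  ∂ADF = DF − AF + AD.
The 30×20 boundary matrix has rank 20 and Smith normal form diag(1,1,1,1,1,1,1,1,1,1,1,1,1,1,1,1,1,1,1,2).

From H_k ≅ ker(∂_k) / im(∂_{k+1}) we obtain:

  H_0: rank C_0 − rank ∂_1 = 10 − 9 = 1, and the invariant factors of ∂_1 are all 1, so H_0 = Z.
  H_1: rank ker ∂_1 − rank ∂_2 = (30 − 9) − 20 = 1, and ∂_2 has invariant factor 2 > 1, so H_1 = Z ⊕ Z/2.
  H_2: rank ker ∂_2 − rank ∂_3 = (20 − 20) − 0 = 0, and there is no ∂_3, so H_2 = 0.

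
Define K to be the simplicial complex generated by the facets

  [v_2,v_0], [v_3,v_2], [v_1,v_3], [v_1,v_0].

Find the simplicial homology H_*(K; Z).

H_0 ≅ Z,  H_1 ≅ Z.

Fix the vertex order v_0 < v_1 < v_2 < v_3 and write every simplex with vertices in increasing order. Then dim K = 1 and the simplices of K are:

  0-simplices (4): [v_0], [v_1], [v_2], [v_3]
  1-simplices (4): [v_0,v_1], [v_0,v_2], [v_1,v_3], [v_2,v_3]

so the chain groups are C_0 ≅ Z^4, C_1 ≅ Z^4.

Boundary ∂_1: C_1 → C_0 is given by ∂[p,q] = [q] − [p]. For instance
  ∂[v_0,v_1] = [v_1] − [v_0].
The resulting 4×4 matrix has rank 3, and its Smith normal form has invariant factors (1,1,1).

Computing H_k = (kernel of ∂_k) / (image of ∂_{k+1}):

  H_0: rank C_0 − rank ∂_1 = 4 − 3 = 1, and the invariant factors of ∂_1 are all 1, so H_0 = Z.
  H_1: rank ker ∂_1 − rank ∂_2 = (4 − 3) − 0 = 1, and there is no ∂_2, so H_1 = Z.

As a check, the Euler characteristic is 4 − 4 = 0, which agrees with 1 − 1 = 0.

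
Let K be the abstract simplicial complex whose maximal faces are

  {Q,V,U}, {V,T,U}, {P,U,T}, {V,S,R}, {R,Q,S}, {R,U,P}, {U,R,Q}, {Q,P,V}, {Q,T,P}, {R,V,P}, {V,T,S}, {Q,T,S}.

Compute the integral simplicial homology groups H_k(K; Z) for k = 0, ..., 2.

H_0 ≅ Z,  H_1 ≅ Z/2,  H_2 = 0.

We work with the vertex ordering P < Q < R < S < T < U < V. The simplices of K, each written with vertices in increasing order, are:

  0-simplices (7): P, Q, R, S, T, U, V
  1-simplices (18): PQ, PR, PT, PU, PV, QR, QS, QT, QU, QV, RS, RU, RV, ST, SV, TU, TV, UV
  2-simplices (12): PQT, PQV, PRU, PRV, PTU, QRS, QRU, QST, QUV, RSV, STV, TUV

Hence C_0 ≅ Z^7, C_1 ≅ Z^18, C_2 ≅ Z^12.

The boundary map ∂_1: C_1 → C_0 sends each edge [p,q] (with p < q) to q − p.
As a 7×18 matrix over Z this has rank 6, with invariant factors (1,1,1,1,1,1).

Boundary ∂_2: C_2 → C_1 acts by ∂[p,q,r] = [q,r] − [p,r] + [p,q]. For instance
  ∂PQV = QV − PV + PQ,
  ∂QST = ST − QT + QS.
This gives a 18×12 integer matrix of rank 12; reducing to Smith normal form yields diagonal entries (1,1,1,1,1,1,1,1,1,1,1,2).

Now H_k = ker ∂_k / im ∂_{k+1}, so:

  H_0: rank C_0 − rank ∂_1 = 7 − 6 = 1, and the invariant factors of ∂_1 are all 1, so H_0 = Z.
  H_1: rank ker ∂_1 − rank ∂_2 = (18 − 6) − 12 = 0, and ∂_2 has invariant factor 2 > 1, so H_1 = Z/2.
  H_2: rank ker ∂_2 − rank ∂_3 = (12 − 12) − 0 = 0, and there is no ∂_3, so H_2 = 0.

As a check, the Euler characteristic is 7 − 18 + 12 = 1, which agrees with 1 − 0 + 0 = 1.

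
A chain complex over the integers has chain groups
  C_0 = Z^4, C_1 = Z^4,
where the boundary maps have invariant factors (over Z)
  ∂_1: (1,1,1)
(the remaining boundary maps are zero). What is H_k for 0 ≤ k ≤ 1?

H_0: b_0 = 4 − 0 − 3 = 1; torsion from ∂_1 factors > 1: none. So H_0 ≅ Z.
H_1: b_1 = 4 − 3 − 0 = 1; torsion from ∂_2 factors > 1: none. So H_1 ≅ Z.

H_0 ≅ Z,  H_1 ≅ Z.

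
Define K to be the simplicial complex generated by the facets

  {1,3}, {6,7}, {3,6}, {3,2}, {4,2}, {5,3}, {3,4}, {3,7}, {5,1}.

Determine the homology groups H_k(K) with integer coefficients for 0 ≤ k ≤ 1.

H_0 = Z,  H_1 = Z^3.

Order the vertices as 1 < 2 < 3 < 4 < 5 < 6 < 7. Listing each simplex with vertices in this order, K has dimension 1 with simplices:

  0-simplices (7): [1], [2], [3], [4], [5], [6], [7]
  1-simplices (9): [1,3], [1,5], [2,3], [2,4], [3,4], [3,5], [3,6], [3,7], [6,7]

giving chain groups C_0 ≅ Z^7, C_1 ≅ Z^9.

Boundary ∂_1: C_1 → C_0 maps an edge to its endpoints' difference, ∂[p,q] = q − p.
The resulting 7×9 matrix has rank 6, and its Smith normal form has invariant factors (1,1,1,1,1,1).

From H_k ≅ ker(∂_k) / im(∂_{k+1}) we obtain:

  H_0: rank C_0 − rank ∂_1 = 7 − 6 = 1, and the invariant factors of ∂_1 are all 1, so H_0 = Z.
  H_1: rank ker ∂_1 − rank ∂_2 = (9 − 6) − 0 = 3, and there is no ∂_2, so H_1 = Z^3.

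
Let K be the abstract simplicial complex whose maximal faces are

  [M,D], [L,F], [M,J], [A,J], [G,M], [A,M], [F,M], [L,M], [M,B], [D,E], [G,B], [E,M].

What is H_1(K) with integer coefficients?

Fix the vertex order A < B < D < E < F < G < J < L < M and write every simplex with vertices in increasing order. Then dim K = 1 and the simplices of K are:

  0-simplices (9): A, B, D, E, F, G, J, L, M
  1-simplices (12): AJ, AM, BG, BM, DE, DM, EM, FL, FM, GM, JM, LM

so the chain groups are C_0 ≅ Z^9, C_1 ≅ Z^12.

The boundary map ∂_1: C_1 → C_0 maps an edge to its endpoints' difference, ∂[p,q] = q − p. For instance
  ∂BM = M − B.
The 9×12 boundary matrix has rank 8 and Smith normal form diag(1,1,1,1,1,1,1,1).

Now H_k = ker ∂_k / im ∂_{k+1}, so:

  H_1: rank ker ∂_1 − rank ∂_2 = (12 − 8) − 0 = 4, and there is no ∂_2, so H_1 = Z^4.

H_1 = Z^4.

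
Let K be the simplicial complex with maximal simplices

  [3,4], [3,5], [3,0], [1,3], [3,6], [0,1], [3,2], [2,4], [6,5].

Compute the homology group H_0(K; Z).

Fix the vertex order 0 < 1 < 2 < 3 < 4 < 5 < 6 and write every simplex with vertices in increasing order. Then dim K = 1 and the simplices of K are:

  0-simplices (7): [0], [1], [2], [3], [4], [5], [6]
  1-simplices (9): [0,1], [0,3], [1,3], [2,3], [2,4], [3,4], [3,5], [3,6], [5,6]

Hence C_0 ≅ Z^7, C_1 ≅ Z^9.

∂_1: C_1 → C_0 sends each edge [p,q] (with p < q) to q − p.
This gives a 7×9 integer matrix of rank 6; reducing to Smith normal form yields diagonal entries (1,1,1,1,1,1).

Reading off H_k = ker ∂_k / im ∂_{k+1}:

  H_0: rank C_0 − rank ∂_1 = 7 − 6 = 1, and the invariant factors of ∂_1 are all 1, so H_0 ≅ Z.

H_0 ≅ Z.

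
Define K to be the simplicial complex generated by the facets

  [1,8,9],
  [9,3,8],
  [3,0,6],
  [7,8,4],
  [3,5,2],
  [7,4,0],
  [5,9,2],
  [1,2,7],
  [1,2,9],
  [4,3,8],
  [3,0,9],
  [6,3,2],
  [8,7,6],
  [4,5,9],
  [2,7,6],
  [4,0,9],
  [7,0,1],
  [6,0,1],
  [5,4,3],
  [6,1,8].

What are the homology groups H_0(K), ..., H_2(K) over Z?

H_0 ≅ Z,  H_1 ≅ Z ⊕ Z_2,  H_2 = 0.

Fix the vertex order 0 < 1 < 2 < 3 < 4 < 5 < 6 < 7 < 8 < 9 and write every simplex with vertices in increasing order. Then dim K = 2 and the simplices of K are:

  0-simplices (10): [0], [1], [2], [3], [4], [5], [6], [7], [8], [9]
  1-simplices (30): (30 of them)
  2-simplices (20): (20 of them)

giving chain groups C_0 ≅ Z^10, C_1 ≅ Z^30, C_2 ≅ Z^20.

∂_1: C_1 → C_0 is given by ∂[p,q] = [q] − [p].
As a 10×30 matrix over Z this has rank 9, with invariant factors (1,1,1,1,1,1,1,1,1).

∂_2: C_2 → C_1 maps a triangle to the signed sum of its edges. For instance
  ∂[2,5,9] = [5,9] − [2,9] + [2,5],
  ∂[1,6,8] = [6,8] − [1,8] + [1,6].
The 30×20 boundary matrix has rank 20 and Smith normal form diag(1,1,1,1,1,1,1,1,1,1,1,1,1,1,1,1,1,1,1,2).

Computing H_k = (kernel of ∂_k) / (image of ∂_{k+1}):

  H_0: rank C_0 − rank ∂_1 = 10 − 9 = 1, and the invariant factors of ∂_1 are all 1, so H_0 = Z.
  H_1: rank ker ∂_1 − rank ∂_2 = (30 − 9) − 20 = 1, and ∂_2 has invariant factor 2 > 1, so H_1 = Z ⊕ Z_2.
  H_2: rank ker ∂_2 − rank ∂_3 = (20 − 20) − 0 = 0, and there is no ∂_3, so H_2 = 0.

(K is a triangulation of the Klein bottle.)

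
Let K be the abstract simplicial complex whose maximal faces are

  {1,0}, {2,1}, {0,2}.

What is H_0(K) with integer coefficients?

H_0 ≅ Z.

Order the vertices as 0 < 1 < 2. Listing each simplex with vertices in this order, K has dimension 1 with simplices:

  0-simplices (3): [0], [1], [2]
  1-simplices (3): [0,1], [0,2], [1,2]

so the chain groups are C_0 ≅ Z^3, C_1 ≅ Z^3.

Boundary ∂_1: C_1 → C_0 sends each edge [p,q] (with p < q) to q − p. For instance
  ∂[1,2] = [2] − [1].
The 3×3 boundary matrix has rank 2 and Smith normal form diag(1,1).

From H_k ≅ ker(∂_k) / im(∂_{k+1}) we obtain:

  H_0: rank C_0 − rank ∂_1 = 3 − 2 = 1, and the invariant factors of ∂_1 are all 1, so H_0 = Z.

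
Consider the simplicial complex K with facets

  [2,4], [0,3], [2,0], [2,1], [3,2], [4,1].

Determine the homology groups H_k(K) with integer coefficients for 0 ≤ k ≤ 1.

K has 5 vertices, 6 edges.
rank ∂_0 = 0, rank ∂_1 = 4 ⇒ b_0 = 5 − 0 − 4 = 1; all invariant factors of ∂_1 are 1 so no torsion. So H_0 = Z.
rank ∂_1 = 4, rank ∂_2 = 0 ⇒ b_1 = 6 − 4 − 0 = 2. So H_1 = Z^2.

H_0 ≅ Z,  H_1 ≅ Z^2.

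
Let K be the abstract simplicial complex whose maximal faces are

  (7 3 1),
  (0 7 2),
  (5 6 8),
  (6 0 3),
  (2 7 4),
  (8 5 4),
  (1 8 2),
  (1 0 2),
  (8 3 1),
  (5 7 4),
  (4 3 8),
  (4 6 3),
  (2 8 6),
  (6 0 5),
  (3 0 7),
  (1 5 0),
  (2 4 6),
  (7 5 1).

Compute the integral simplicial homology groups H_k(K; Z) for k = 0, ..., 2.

We work with the vertex ordering 0 < 1 < 2 < 3 < 4 < 5 < 6 < 7 < 8. The simplices of K, each written with vertices in increasing order, are:

  0-simplices (9): [0], [1], [2], [3], [4], [5], [6], [7], [8]
  1-simplices (27): (27 of them)
  2-simplices (18): [0,1,2], [0,1,5], [0,2,7], [0,3,6], [0,3,7], [0,5,6], [1,2,8], [1,3,7], [1,3,8], [1,5,7], [2,4,6], [2,4,7], [2,6,8], [3,4,6], [3,4,8], [4,5,7], [4,5,8], [5,6,8]

giving chain groups C_0 ≅ Z^9, C_1 ≅ Z^27, C_2 ≅ Z^18.

∂_1: C_1 → C_0 maps an edge to its endpoints' difference, ∂[p,q] = q − p. For instance
  ∂[5,6] = [6] − [5].
The 9×27 boundary matrix has rank 8 and Smith normal form diag(1,1,1,1,1,1,1,1).

∂_2: C_2 → C_1 acts by ∂[p,q,r] = [q,r] − [p,r] + [p,q]. For instance
  ∂[1,3,8] = [3,8] − [1,8] + [1,3],
  ∂[1,3,7] = [3,7] − [1,7] + [1,3].
The 27×18 boundary matrix has rank 18 and Smith normal form diag(1,1,1,1,1,1,1,1,1,1,1,1,1,1,1,1,1,2).

From H_k ≅ ker(∂_k) / im(∂_{k+1}) we obtain:

  H_0: rank C_0 − rank ∂_1 = 9 − 8 = 1, and the invariant factors of ∂_1 are all 1, so H_0 = Z.
  H_1: rank ker ∂_1 − rank ∂_2 = (27 − 8) − 18 = 1, and ∂_2 has invariant factor 2 > 1, so H_1 = Z × Z/2.
  H_2: rank ker ∂_2 − rank ∂_3 = (18 − 18) − 0 = 0, and there is no ∂_3, so H_2 = 0.

As a check, the Euler characteristic is 9 − 27 + 18 = 0, which agrees with 1 − 1 + 0 = 0.
(K is a triangulation of the Klein bottle.)

H_0 = Z,  H_1 = Z × Z/2,  H_2 = 0.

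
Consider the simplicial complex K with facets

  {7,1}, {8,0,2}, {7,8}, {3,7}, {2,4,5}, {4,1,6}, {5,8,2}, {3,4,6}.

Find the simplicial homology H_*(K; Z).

K has 9 vertices, 15 edges, 5 triangles.
rank ∂_0 = 0, rank ∂_1 = 8 ⇒ b_0 = 9 − 0 − 8 = 1; all invariant factors of ∂_1 are 1 so no torsion. So H_0 = Z.
rank ∂_1 = 8, rank ∂_2 = 5 ⇒ b_1 = 15 − 8 − 5 = 2; all invariant factors of ∂_2 are 1 so no torsion. So H_1 = Z^2.
rank ∂_2 = 5, rank ∂_3 = 0 ⇒ b_2 = 5 − 5 − 0 = 0. So H_2 = 0.

H_0 ≅ Z,  H_1 ≅ Z^2,  H_2 = 0.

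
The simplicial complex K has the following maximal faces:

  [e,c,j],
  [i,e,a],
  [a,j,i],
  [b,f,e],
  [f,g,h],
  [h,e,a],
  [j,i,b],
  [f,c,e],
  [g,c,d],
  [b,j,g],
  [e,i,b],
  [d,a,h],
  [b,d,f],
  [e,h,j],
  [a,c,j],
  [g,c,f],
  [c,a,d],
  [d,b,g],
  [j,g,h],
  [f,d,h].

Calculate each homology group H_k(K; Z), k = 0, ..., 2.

H_0 = Z,  H_1 = Z × Z/2,  H_2 = 0.

K has 10 vertices, 30 edges, 20 triangles.
rank ∂_0 = 0, rank ∂_1 = 9 ⇒ b_0 = 10 − 0 − 9 = 1; all invariant factors of ∂_1 are 1 so no torsion. So H_0 = Z.
rank ∂_1 = 9, rank ∂_2 = 20 ⇒ b_1 = 30 − 9 − 20 = 1; ∂_2 has invariant factor(s) [2] giving torsion. So H_1 = Z × Z/2.
rank ∂_2 = 20, rank ∂_3 = 0 ⇒ b_2 = 20 − 20 − 0 = 0. So H_2 = 0.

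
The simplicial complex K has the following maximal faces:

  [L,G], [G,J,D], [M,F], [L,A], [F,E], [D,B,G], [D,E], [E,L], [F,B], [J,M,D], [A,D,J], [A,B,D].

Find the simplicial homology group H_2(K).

Take the total order A < B < D < E < F < G < J < L < M on the vertex set. Then K (dimension 2) consists of the simplices:

  0-simplices (9): A, B, D, E, F, G, J, L, M
  1-simplices (17): AB, AD, AJ, AL, BD, BF, BG, DE, DG, DJ, DM, EF, EL, FM, GJ, GL, JM
  2-simplices (5): ABD, ADJ, BDG, DGJ, DJM

Hence C_0 ≅ Z^9, C_1 ≅ Z^17, C_2 ≅ Z^5.

Boundary ∂_1: C_1 → C_0 sends each edge [p,q] (with p < q) to q − p.
The resulting 9×17 matrix has rank 8, and its Smith normal form has invariant factors (1,1,1,1,1,1,1,1).

The boundary map ∂_2: C_2 → C_1 acts by ∂[p,q,r] = [q,r] − [p,r] + [p,q]. For instance
  ∂DGJ = GJ − DJ + DG,
  ∂ADJ = DJ − AJ + AD.
As a 17×5 matrix over Z this has rank 5, with invariant factors (1,1,1,1,1).

Computing H_k = (kernel of ∂_k) / (image of ∂_{k+1}):

  H_2: rank ker ∂_2 − rank ∂_3 = (5 − 5) − 0 = 0, and there is no ∂_3, so H_2 = 0.

H_2 ≅ 0.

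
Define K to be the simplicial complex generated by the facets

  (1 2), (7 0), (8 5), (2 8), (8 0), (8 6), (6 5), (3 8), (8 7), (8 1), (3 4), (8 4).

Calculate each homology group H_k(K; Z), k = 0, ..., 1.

H_0 ≅ Z,  H_1 ≅ Z^4.

Order the vertices as 0 < 1 < 2 < 3 < 4 < 5 < 6 < 7 < 8. Listing each simplex with vertices in this order, K has dimension 1 with simplices:

  0-simplices (9): [0], [1], [2], [3], [4], [5], [6], [7], [8]
  1-simplices (12): [0,7], [0,8], [1,2], [1,8], [2,8], [3,4], [3,8], [4,8], [5,6], [5,8], [6,8], [7,8]

Hence C_0 ≅ Z^9, C_1 ≅ Z^12.

Boundary ∂_1: C_1 → C_0 sends each edge [p,q] (with p < q) to q − p.
As a 9×12 matrix over Z this has rank 8, with invariant factors (1,1,1,1,1,1,1,1).

From H_k ≅ ker(∂_k) / im(∂_{k+1}) we obtain:

  H_0: rank C_0 − rank ∂_1 = 9 − 8 = 1, and the invariant factors of ∂_1 are all 1, so H_0 ≅ Z.
  H_1: rank ker ∂_1 − rank ∂_2 = (12 − 8) − 0 = 4, and there is no ∂_2, so H_1 ≅ Z^4.

As a check, the Euler characteristic is 9 − 12 = -3, which agrees with 1 − 4 = -3.
(K is a triangulation of a wedge of 4 circles.)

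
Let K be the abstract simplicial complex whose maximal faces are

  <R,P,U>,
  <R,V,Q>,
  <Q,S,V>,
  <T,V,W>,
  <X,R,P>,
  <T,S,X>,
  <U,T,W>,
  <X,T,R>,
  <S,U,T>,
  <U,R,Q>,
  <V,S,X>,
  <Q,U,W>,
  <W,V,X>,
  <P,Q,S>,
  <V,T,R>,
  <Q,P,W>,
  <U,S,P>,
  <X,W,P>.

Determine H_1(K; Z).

H_1 = Z ⊕ Z/2Z.

Fix the vertex order P < Q < R < S < T < U < V < W < X and write every simplex with vertices in increasing order. Then dim K = 2 and the simplices of K are:

  0-simplices (9): P, Q, R, S, T, U, V, W, X
  1-simplices (27): PQ, PR, PS, PU, PW, PX, QR, QS, QU, QV, QW, RT, RU, RV, RX, ST, SU, SV, SX, TU, TV, TW, TX, UW, VW, VX, WX
  2-simplices (18): PQS, PQW, PRU, PRX, PSU, PWX, QRU, QRV, QSV, QUW, RTV, RTX, STU, STX, SVX, TUW, TVW, VWX

giving chain groups C_0 ≅ Z^9, C_1 ≅ Z^27, C_2 ≅ Z^18.

The boundary map ∂_1: C_1 → C_0 maps an edge to its endpoints' difference, ∂[p,q] = q − p. For instance
  ∂RT = T − R.
The resulting 9×27 matrix has rank 8, and its Smith normal form has invariant factors (1,1,1,1,1,1,1,1).

∂_2: C_2 → C_1 acts by ∂[p,q,r] = [q,r] − [p,r] + [p,q]. For instance
  ∂STU = TU − SU + ST,
  ∂QUW = UW − QW + QU.
As a 27×18 matrix over Z this has rank 18, with invariant factors (1,1,1,1,1,1,1,1,1,1,1,1,1,1,1,1,1,2).

Computing H_k = (kernel of ∂_k) / (image of ∂_{k+1}):

  H_1: rank ker ∂_1 − rank ∂_2 = (27 − 8) − 18 = 1, and ∂_2 has invariant factor 2 > 1, so H_1 = Z ⊕ Z/2Z.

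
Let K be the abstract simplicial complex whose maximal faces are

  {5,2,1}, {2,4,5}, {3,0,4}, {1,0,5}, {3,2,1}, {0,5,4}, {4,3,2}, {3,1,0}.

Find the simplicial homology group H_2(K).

Order the vertices as 0 < 1 < 2 < 3 < 4 < 5. Listing each simplex with vertices in this order, K has dimension 2 with simplices:

  0-simplices (6): [0], [1], [2], [3], [4], [5]
  1-simplices (12): [0,1], [0,3], [0,4], [0,5], [1,2], [1,3], [1,5], [2,3], [2,4], [2,5], [3,4], [4,5]
  2-simplices (8): [0,1,3], [0,1,5], [0,3,4], [0,4,5], [1,2,3], [1,2,5], [2,3,4], [2,4,5]

so the chain groups are C_0 ≅ Z^6, C_1 ≅ Z^12, C_2 ≅ Z^8.

Boundary ∂_1: C_1 → C_0 is given by ∂[p,q] = [q] − [p]. For instance
  ∂[1,5] = [5] − [1].
As a 6×12 matrix over Z this has rank 5, with invariant factors (1,1,1,1,1).

∂_2: C_2 → C_1 maps a triangle to the signed sum of its edges. For instance
  ∂[2,4,5] = [4,5] − [2,5] + [2,4],
  ∂[2,3,4] = [3,4] − [2,4] + [2,3].
As a 12×8 matrix over Z this has rank 7, with invariant factors (1,1,1,1,1,1,1).

Computing H_k = (kernel of ∂_k) / (image of ∂_{k+1}):

  H_2: rank ker ∂_2 − rank ∂_3 = (8 − 7) − 0 = 1, and there is no ∂_3, so H_2 = Z.

(K is a triangulation of the 2-sphere S^2.)

H_2 ≅ Z.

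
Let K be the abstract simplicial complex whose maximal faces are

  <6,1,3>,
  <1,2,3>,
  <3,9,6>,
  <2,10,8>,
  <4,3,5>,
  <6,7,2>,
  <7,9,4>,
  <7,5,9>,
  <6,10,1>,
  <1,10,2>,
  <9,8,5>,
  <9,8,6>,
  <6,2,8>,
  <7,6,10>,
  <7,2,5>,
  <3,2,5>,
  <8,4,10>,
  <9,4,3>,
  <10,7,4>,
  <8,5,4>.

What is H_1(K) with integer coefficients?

H_1 = Z ⊕ Z_2.

Fix the vertex order 1 < 2 < 3 < 4 < 5 < 6 < 7 < 8 < 9 < 10 and write every simplex with vertices in increasing order. Then dim K = 2 and the simplices of K are:

  0-simplices (10): [1], [2], [3], [4], [5], [6], [7], [8], [9], [10]
  1-simplices (30): (30 of them)
  2-simplices (20): (20 of them)

Hence C_0 ≅ Z^10, C_1 ≅ Z^30, C_2 ≅ Z^20.

The boundary map ∂_1: C_1 → C_0 is given by ∂[p,q] = [q] − [p]. For instance
  ∂[4,10] = [10] − [4].
This gives a 10×30 integer matrix of rank 9; reducing to Smith normal form yields diagonal entries (1,1,1,1,1,1,1,1,1).

The boundary map ∂_2: C_2 → C_1 acts by ∂[p,q,r] = [q,r] − [p,r] + [p,q]. For instance
  ∂[2,5,7] = [5,7] − [2,7] + [2,5],
  ∂[2,8,10] = [8,10] − [2,10] + [2,8].
As a 30×20 matrix over Z this has rank 20, with invariant factors (1,1,1,1,1,1,1,1,1,1,1,1,1,1,1,1,1,1,1,2).

From H_k ≅ ker(∂_k) / im(∂_{k+1}) we obtain:

  H_1: rank ker ∂_1 − rank ∂_2 = (30 − 9) − 20 = 1, and ∂_2 has invariant factor 2 > 1, so H_1 = Z ⊕ Z_2.

(K is a triangulation of the Klein bottle.)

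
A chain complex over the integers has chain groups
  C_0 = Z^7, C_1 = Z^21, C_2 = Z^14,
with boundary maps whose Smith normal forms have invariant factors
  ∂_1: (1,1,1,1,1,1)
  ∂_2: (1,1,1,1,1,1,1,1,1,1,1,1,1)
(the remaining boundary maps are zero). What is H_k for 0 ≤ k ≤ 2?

H_0: b_0 = 7 − 0 − 6 = 1; torsion from ∂_1 factors > 1: none. So H_0 ≅ Z.
H_1: b_1 = 21 − 6 − 13 = 2; torsion from ∂_2 factors > 1: none. So H_1 ≅ Z^2.
H_2: b_2 = 14 − 13 − 0 = 1; torsion from ∂_3 factors > 1: none. So H_2 ≅ Z.

H_0 ≅ Z,  H_1 ≅ Z^2,  H_2 ≅ Z.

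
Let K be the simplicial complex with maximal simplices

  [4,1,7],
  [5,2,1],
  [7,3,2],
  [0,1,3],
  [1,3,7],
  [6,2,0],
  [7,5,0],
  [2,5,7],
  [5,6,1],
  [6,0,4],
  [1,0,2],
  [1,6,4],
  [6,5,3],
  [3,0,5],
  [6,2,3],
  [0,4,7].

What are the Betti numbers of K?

K has 8 vertices, 24 edges, 16 triangles.
rank ∂_0 = 0, rank ∂_1 = 7 ⇒ b_0 = 8 − 0 − 7 = 1; all invariant factors of ∂_1 are 1 so no torsion. So H_0 = Z.
rank ∂_1 = 7, rank ∂_2 = 15 ⇒ b_1 = 24 − 7 − 15 = 2; all invariant factors of ∂_2 are 1 so no torsion. So H_1 = Z^2.
rank ∂_2 = 15, rank ∂_3 = 0 ⇒ b_2 = 16 − 15 − 0 = 1. So H_2 = Z.

b_0 = 1, b_1 = 2, b_2 = 1.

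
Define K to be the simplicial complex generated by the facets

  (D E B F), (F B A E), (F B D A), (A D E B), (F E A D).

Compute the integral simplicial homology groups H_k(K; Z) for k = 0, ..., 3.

H_0 = Z,  H_1 = 0,  H_2 = 0,  H_3 = Z.

We work with the vertex ordering A < B < D < E < F. The simplices of K, each written with vertices in increasing order, are:

  0-simplices (5): A, B, D, E, F
  1-simplices (10): AB, AD, AE, AF, BD, BE, BF, DE, DF, EF
  2-simplices (10): ABD, ABE, ABF, ADE, ADF, AEF, BDE, BDF, BEF, DEF
  3-simplices (5): ABDE, ABDF, ABEF, ADEF, BDEF

Hence C_0 ≅ Z^5, C_1 ≅ Z^10, C_2 ≅ Z^10, C_3 ≅ Z^5.

∂_1: C_1 → C_0 sends each edge [p,q] (with p < q) to q − p.
This gives a 5×10 integer matrix of rank 4; reducing to Smith normal form yields diagonal entries (1,1,1,1).

∂_2: C_2 → C_1 acts by ∂[p,q,r] = [q,r] − [p,r] + [p,q]. For instance
  ∂AEF = EF − AF + AE,
  ∂ADF = DF − AF + AD.
The resulting 10×10 matrix has rank 6, and its Smith normal form has invariant factors (1,1,1,1,1,1).

Boundary ∂_3: C_3 → C_2 sends each 3-simplex σ to the alternating sum Σ_i (−1)^i (σ with its i-th vertex removed). For instance
  ∂ABDF = BDF − ADF + ABF − ABD,
  ∂ABDE = BDE − ADE + ABE − ABD.
The resulting 10×5 matrix has rank 4, and its Smith normal form has invariant factors (1,1,1,1).

Now H_k = ker ∂_k / im ∂_{k+1}, so:

  H_0: rank C_0 − rank ∂_1 = 5 − 4 = 1, and the invariant factors of ∂_1 are all 1, so H_0 = Z.
  H_1: rank ker ∂_1 − rank ∂_2 = (10 − 4) − 6 = 0, and the invariant factors of ∂_2 are all 1, so H_1 = 0.
  H_2: rank ker ∂_2 − rank ∂_3 = (10 − 6) − 4 = 0, and the invariant factors of ∂_3 are all 1, so H_2 = 0.
  H_3: rank ker ∂_3 − rank ∂_4 = (5 − 4) − 0 = 1, and there is no ∂_4, so H_3 = Z.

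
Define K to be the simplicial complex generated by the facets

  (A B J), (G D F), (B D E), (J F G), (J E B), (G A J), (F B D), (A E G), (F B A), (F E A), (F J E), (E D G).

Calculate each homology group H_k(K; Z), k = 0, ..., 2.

H_0 = Z,  H_1 = Z/2,  H_2 = 0.

K has 7 vertices, 18 edges, 12 triangles.
rank ∂_0 = 0, rank ∂_1 = 6 ⇒ b_0 = 7 − 0 − 6 = 1; all invariant factors of ∂_1 are 1 so no torsion. So H_0 ≅ Z.
rank ∂_1 = 6, rank ∂_2 = 12 ⇒ b_1 = 18 − 6 − 12 = 0; ∂_2 has invariant factor(s) [2] giving torsion. So H_1 ≅ Z/2.
rank ∂_2 = 12, rank ∂_3 = 0 ⇒ b_2 = 12 − 12 − 0 = 0. So H_2 ≅ 0.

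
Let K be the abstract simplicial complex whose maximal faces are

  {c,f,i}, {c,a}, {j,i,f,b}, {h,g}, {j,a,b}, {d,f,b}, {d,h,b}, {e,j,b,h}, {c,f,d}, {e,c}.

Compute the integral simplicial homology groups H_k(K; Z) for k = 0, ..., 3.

Order the vertices as a < b < c < d < e < f < g < h < i < j. Listing each simplex with vertices in this order, K has dimension 3 with simplices:

  0-simplices (10): a, b, c, d, e, f, g, h, i, j
  1-simplices (22): ab, ac, aj, bd, be, bf, bh, bi, bj, cd, ce, cf, ci, df, dh, eh, ej, fi, fj, gh, hj, ij
  2-simplices (13): abj, bdf, bdh, beh, bej, bfi, bfj, bhj, bij, cdf, cfi, ehj, fij
  3-simplices (2): behj, bfij

Hence C_0 ≅ Z^10, C_1 ≅ Z^22, C_2 ≅ Z^13, C_3 ≅ Z^2.

Boundary ∂_1: C_1 → C_0 maps an edge to its endpoints' difference, ∂[p,q] = q − p.
The resulting 10×22 matrix has rank 9, and its Smith normal form has invariant factors (1,1,1,1,1,1,1,1,1).

The boundary map ∂_2: C_2 → C_1 maps a triangle to the signed sum of its edges. For instance
  ∂cfi = fi − ci + cf,
  ∂bdf = df − bf + bd.
The resulting 22×13 matrix has rank 11, and its Smith normal form has invariant factors (1,1,1,1,1,1,1,1,1,1,1).

Boundary ∂_3: C_3 → C_2 sends each 3-simplex σ to the alternating sum Σ_i (−1)^i (σ with its i-th vertex removed). For instance
  ∂behj = ehj − bhj + bej − beh,
  ∂bfij = fij − bij + bfj − bfi.
As a 13×2 matrix over Z this has rank 2, with invariant factors (1,1).

Reading off H_k = ker ∂_k / im ∂_{k+1}:

  H_0: rank C_0 − rank ∂_1 = 10 − 9 = 1, and the invariant factors of ∂_1 are all 1, so H_0 ≅ Z.
  H_1: rank ker ∂_1 − rank ∂_2 = (22 − 9) − 11 = 2, and the invariant factors of ∂_2 are all 1, so H_1 ≅ Z^2.
  H_2: rank ker ∂_2 − rank ∂_3 = (13 − 11) − 2 = 0, and the invariant factors of ∂_3 are all 1, so H_2 ≅ 0.
  H_3: rank ker ∂_3 − rank ∂_4 = (2 − 2) − 0 = 0, and there is no ∂_4, so H_3 ≅ 0.

As a check, the Euler characteristic is 10 − 22 + 13 − 2 = -1, which agrees with 1 − 2 + 0 − 0 = -1.

H_0 ≅ Z,  H_1 ≅ Z^2,  H_2 = 0,  H_3 = 0.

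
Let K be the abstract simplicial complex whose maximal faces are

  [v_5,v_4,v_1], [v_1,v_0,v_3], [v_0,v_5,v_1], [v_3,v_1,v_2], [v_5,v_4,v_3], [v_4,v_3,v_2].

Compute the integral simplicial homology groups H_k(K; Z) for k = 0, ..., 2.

Fix the vertex order v_0 < v_1 < v_2 < v_3 < v_4 < v_5 and write every simplex with vertices in increasing order. Then dim K = 2 and the simplices of K are:

  0-simplices (6): [v_0], [v_1], [v_2], [v_3], [v_4], [v_5]
  1-simplices (12): [v_0,v_1], [v_0,v_3], [v_0,v_5], [v_1,v_2], [v_1,v_3], [v_1,v_4], [v_1,v_5], [v_2,v_3], [v_2,v_4], [v_3,v_4], [v_3,v_5], [v_4,v_5]
  2-simplices (6): [v_0,v_1,v_3], [v_0,v_1,v_5], [v_1,v_2,v_3], [v_1,v_4,v_5], [v_2,v_3,v_4], [v_3,v_4,v_5]

Hence C_0 ≅ Z^6, C_1 ≅ Z^12, C_2 ≅ Z^6.

Boundary ∂_1: C_1 → C_0 is given by ∂[p,q] = [q] − [p]. For instance
  ∂[v_3,v_5] = [v_5] − [v_3].
This gives a 6×12 integer matrix of rank 5; reducing to Smith normal form yields diagonal entries (1,1,1,1,1).

The boundary map ∂_2: C_2 → C_1 acts by ∂[p,q,r] = [q,r] − [p,r] + [p,q]. For instance
  ∂[v_1,v_2,v_3] = [v_2,v_3] − [v_1,v_3] + [v_1,v_2],
  ∂[v_2,v_3,v_4] = [v_3,v_4] − [v_2,v_4] + [v_2,v_3].
The resulting 12×6 matrix has rank 6, and its Smith normal form has invariant factors (1,1,1,1,1,1).

From H_k ≅ ker(∂_k) / im(∂_{k+1}) we obtain:

  H_0: rank C_0 − rank ∂_1 = 6 − 5 = 1, and the invariant factors of ∂_1 are all 1, so H_0 = Z.
  H_1: rank ker ∂_1 − rank ∂_2 = (12 − 5) − 6 = 1, and the invariant factors of ∂_2 are all 1, so H_1 = Z.
  H_2: rank ker ∂_2 − rank ∂_3 = (6 − 6) − 0 = 0, and there is no ∂_3, so H_2 = 0.

As a check, the Euler characteristic is 6 − 12 + 6 = 0, which agrees with 1 − 1 + 0 = 0.

H_0 = Z,  H_1 = Z,  H_2 = 0.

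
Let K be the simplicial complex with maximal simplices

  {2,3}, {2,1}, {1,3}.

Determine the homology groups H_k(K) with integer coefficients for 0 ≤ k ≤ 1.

Take the total order 1 < 2 < 3 on the vertex set. Then K (dimension 1) consists of the simplices:

  0-simplices (3): [1], [2], [3]
  1-simplices (3): [1,2], [1,3], [2,3]

so the chain groups are C_0 ≅ Z^3, C_1 ≅ Z^3.

Boundary ∂_1: C_1 → C_0 sends each edge [p,q] (with p < q) to q − p.
The resulting 3×3 matrix has rank 2, and its Smith normal form has invariant factors (1,1).

Computing H_k = (kernel of ∂_k) / (image of ∂_{k+1}):

  H_0: rank C_0 − rank ∂_1 = 3 − 2 = 1, and the invariant factors of ∂_1 are all 1, so H_0 ≅ Z.
  H_1: rank ker ∂_1 − rank ∂_2 = (3 − 2) − 0 = 1, and there is no ∂_2, so H_1 ≅ Z.

As a check, the Euler characteristic is 3 − 3 = 0, which agrees with 1 − 1 = 0.
(K is a triangulation of the circle S^1.)

H_0 = Z,  H_1 = Z.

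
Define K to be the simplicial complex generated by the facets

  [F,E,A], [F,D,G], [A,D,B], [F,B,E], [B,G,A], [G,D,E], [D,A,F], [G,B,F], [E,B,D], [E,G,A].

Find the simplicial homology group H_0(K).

Order the vertices as A < B < D < E < F < G. Listing each simplex with vertices in this order, K has dimension 2 with simplices:

  0-simplices (6): A, B, D, E, F, G
  1-simplices (15): AB, AD, AE, AF, AG, BD, BE, BF, BG, DE, DF, DG, EF, EG, FG
  2-simplices (10): ABD, ABG, ADF, AEF, AEG, BDE, BEF, BFG, DEG, DFG

Hence C_0 ≅ Z^6, C_1 ≅ Z^15, C_2 ≅ Z^10.

The boundary map ∂_1: C_1 → C_0 sends each edge [p,q] (with p < q) to q − p. For instance
  ∂AG = G − A.
This gives a 6×15 integer matrix of rank 5; reducing to Smith normal form yields diagonal entries (1,1,1,1,1).

Boundary ∂_2: C_2 → C_1 sends each 2-simplex [p,q,r] to [q,r] − [p,r] + [p,q]. For instance
  ∂ADF = DF − AF + AD,
  ∂BFG = FG − BG + BF.
This gives a 15×10 integer matrix of rank 10; reducing to Smith normal form yields diagonal entries (1,1,1,1,1,1,1,1,1,2).

From H_k ≅ ker(∂_k) / im(∂_{k+1}) we obtain:

  H_0: rank C_0 − rank ∂_1 = 6 − 5 = 1, and the invariant factors of ∂_1 are all 1, so H_0 = Z.

H_0 ≅ Z.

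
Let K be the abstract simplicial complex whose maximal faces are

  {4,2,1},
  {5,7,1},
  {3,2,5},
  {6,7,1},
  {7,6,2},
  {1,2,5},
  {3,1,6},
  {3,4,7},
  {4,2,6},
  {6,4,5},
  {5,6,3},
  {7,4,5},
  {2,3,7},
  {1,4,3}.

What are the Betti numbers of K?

b_0 = 1, b_1 = 2, b_2 = 1.

Take the total order 1 < 2 < 3 < 4 < 5 < 6 < 7 on the vertex set. Then K (dimension 2) consists of the simplices:

  0-simplices (7): [1], [2], [3], [4], [5], [6], [7]
  1-simplices (21): [1,2], [1,3], [1,4], [1,5], [1,6], [1,7], [2,3], [2,4], [2,5], [2,6], [2,7], [3,4], [3,5], [3,6], [3,7], [4,5], [4,6], [4,7], [5,6], [5,7], [6,7]
  2-simplices (14): [1,2,4], [1,2,5], [1,3,4], [1,3,6], [1,5,7], [1,6,7], [2,3,5], [2,3,7], [2,4,6], [2,6,7], [3,4,7], [3,5,6], [4,5,6], [4,5,7]

so the chain groups are C_0 ≅ Z^7, C_1 ≅ Z^21, C_2 ≅ Z^14.

Boundary ∂_1: C_1 → C_0 is given by ∂[p,q] = [q] − [p]. For instance
  ∂[3,6] = [6] − [3].
This gives a 7×21 integer matrix of rank 6; reducing to Smith normal form yields diagonal entries (1,1,1,1,1,1).

Boundary ∂_2: C_2 → C_1 maps a triangle to the signed sum of its edges. For instance
  ∂[4,5,7] = [5,7] − [4,7] + [4,5],
  ∂[3,5,6] = [5,6] − [3,6] + [3,5].
The 21×14 boundary matrix has rank 13 and Smith normal form diag(1,1,1,1,1,1,1,1,1,1,1,1,1).

From H_k ≅ ker(∂_k) / im(∂_{k+1}) we obtain:

  H_0: rank C_0 − rank ∂_1 = 7 − 6 = 1, and the invariant factors of ∂_1 are all 1, so H_0 = Z.
  H_1: rank ker ∂_1 − rank ∂_2 = (21 − 6) − 13 = 2, and the invariant factors of ∂_2 are all 1, so H_1 = Z^2.
  H_2: rank ker ∂_2 − rank ∂_3 = (14 − 13) − 0 = 1, and there is no ∂_3, so H_2 = Z.

As a check, the Euler characteristic is 7 − 21 + 14 = 0, which agrees with 1 − 2 + 1 = 0.
(K is a triangulation of the torus T^2.)

Hence the Betti numbers are b_0 = 1, b_1 = 2, b_2 = 1.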